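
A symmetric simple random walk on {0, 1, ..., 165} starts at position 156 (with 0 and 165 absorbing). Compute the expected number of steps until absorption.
E[τ | X_0 = 156] = 1404

Let v_k = E[τ | X_0 = k]. Boundary: v_0 = v_165 = 0. Recurrence: v_k = 1 + (v_{k-1} + v_{k+1})/2 for 1 ≤ k ≤ 164. The particular solution to v_k − (v_{k-1} + v_{k+1})/2 = 1 is v_k = −k^2. Adding homogeneous solution A + B k and matching boundaries gives v_k = k (165 − k). Substituting k = 156: v_156 = 156 · 9 = 1404.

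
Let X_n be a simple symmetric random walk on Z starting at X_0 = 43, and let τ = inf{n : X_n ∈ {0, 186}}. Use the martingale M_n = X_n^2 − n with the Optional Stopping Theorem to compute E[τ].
E[τ] = 6149

M_n = X_n^2 − n is a martingale (since E[X_{n+1}^2 | F_n] = X_n^2 + 1). By OST (τ has finite mean in a bounded region), E[M_τ] = E[M_0] = X_0^2 − 0 = 43^2 = 1849. Also E[M_τ] = E[X_τ^2] − E[τ]. The walk exits at 0 or 186, with P(hit 186 first) = 43/186, so E[X_τ^2] = 186^2 · 43/186 + 0 = 7998. Thus E[τ] = E[X_τ^2] − E[M_τ] = 7998 − 1849 = 6149 = 43(186 − 43) = 6149.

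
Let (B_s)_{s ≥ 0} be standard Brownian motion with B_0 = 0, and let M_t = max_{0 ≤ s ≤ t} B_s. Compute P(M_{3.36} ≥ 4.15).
P(M_{3.36} ≥ 4.15) = 2·P(B_{3.36} ≥ 4.15) = 2(1 − Φ(4.15/√3.36)) ≈ 0.0236

By the reflection principle for Brownian motion, P(M_t ≥ a) = 2 · P(B_t ≥ a) for a ≥ 0. Since B_t ~ N(0, t), P(B_t ≥ 4.15) = 1 − Φ(4.15/√t) = 1 − Φ(4.15/√3.36) = 1 − Φ(2.2640). So
  P(M_{3.36} ≥ 4.15) = 2(1 − Φ(2.2640)) ≈ 0.0236.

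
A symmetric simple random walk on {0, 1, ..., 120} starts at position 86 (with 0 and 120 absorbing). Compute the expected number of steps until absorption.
E[τ | X_0 = 86] = 2924

Let v_k = E[τ | X_0 = k]. Boundary: v_0 = v_120 = 0. Recurrence: v_k = 1 + (v_{k-1} + v_{k+1})/2 for 1 ≤ k ≤ 119. The particular solution to v_k − (v_{k-1} + v_{k+1})/2 = 1 is v_k = −k^2. Adding homogeneous solution A + B k and matching boundaries gives v_k = k (120 − k). Substituting k = 86: v_86 = 86 · 34 = 2924.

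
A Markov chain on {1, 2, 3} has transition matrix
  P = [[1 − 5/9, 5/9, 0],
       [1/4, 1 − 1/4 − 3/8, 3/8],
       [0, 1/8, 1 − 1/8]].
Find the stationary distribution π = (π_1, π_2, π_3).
π = (9/89, 20/89, 60/89)

This is a birth-death chain on three states, which satisfies detailed balance: π_1 · P_{12} = π_2 · P_{21} and π_2 · P_{23} = π_3 · P_{32}.
From π_1 · 5/9 = π_2 · 1/4: π_2/π_1 = (5/9)/(1/4) = 20/9.
From π_2 · 3/8 = π_3 · 1/8: π_3/π_2 = (3/8)/(1/8) = 3.
Take π_1 proportional to 1; then unnormalized π = (1, 20/9, 20/3). Normalize by dividing by the sum 89/9:
  π = (9/89, 20/89, 60/89).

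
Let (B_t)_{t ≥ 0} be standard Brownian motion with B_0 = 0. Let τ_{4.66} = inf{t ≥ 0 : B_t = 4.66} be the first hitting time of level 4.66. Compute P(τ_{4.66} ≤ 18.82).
P(τ_{4.66} ≤ 18.82) = 2(1 − Φ(4.66/√18.82)) = 2(1 − Φ(1.0742)) ≈ 0.2827

By the reflection principle for standard BM, P(τ_b ≤ t) = 2 · P(B_t ≥ b). Since B_t ~ N(0, t), P(B_t ≥ 4.66) = 1 − Φ(4.66/√t) = 1 − Φ(4.66/√18.82) = 1 − Φ(1.0742) ≈ 0.14137. Doubling: P(τ_{4.66} ≤ 18.82) ≈ 2 · 0.14137 = 0.28274 ≈ 0.2827.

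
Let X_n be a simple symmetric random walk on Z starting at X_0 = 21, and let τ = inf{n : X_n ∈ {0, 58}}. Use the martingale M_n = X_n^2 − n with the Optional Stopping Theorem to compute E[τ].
E[τ] = 777

M_n = X_n^2 − n is a martingale (since E[X_{n+1}^2 | F_n] = X_n^2 + 1). By OST (τ has finite mean in a bounded region), E[M_τ] = E[M_0] = X_0^2 − 0 = 21^2 = 441. Also E[M_τ] = E[X_τ^2] − E[τ]. The walk exits at 0 or 58, with P(hit 58 first) = 21/58, so E[X_τ^2] = 58^2 · 21/58 + 0 = 1218. Thus E[τ] = E[X_τ^2] − E[M_τ] = 1218 − 441 = 777 = 21(58 − 21) = 777.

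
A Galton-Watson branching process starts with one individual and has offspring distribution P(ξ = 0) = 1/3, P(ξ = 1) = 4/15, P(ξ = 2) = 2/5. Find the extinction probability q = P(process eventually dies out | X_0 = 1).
q = 5/6

The pgf is f(s) = 1/3 + 4/15·s + 2/5·s². The extinction probability q is the smallest fixed point of f in [0, 1]. Setting s = f(s):
  2/5·s² + (4/15 − 1)·s + 1/3 = 0
  2/5·s² − (1/3 + 2/5)·s + 1/3 = 0
which factors as (s − 1)·(2/5·s − 1/3) = 0, giving roots s = 1 and s = (1/3)/(2/5) = 5/6.
Mean offspring μ = 4/15 + 2·2/5 = 16/15 > 1 (supercritical), so q < 1. The extinction probability is the smaller root: q = (1/3)/(2/5) = 5/6.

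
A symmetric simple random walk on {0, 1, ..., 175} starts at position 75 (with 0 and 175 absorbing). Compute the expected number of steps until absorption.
E[τ | X_0 = 75] = 7500

Let v_k = E[τ | X_0 = k]. Boundary: v_0 = v_175 = 0. Recurrence: v_k = 1 + (v_{k-1} + v_{k+1})/2 for 1 ≤ k ≤ 174. The particular solution to v_k − (v_{k-1} + v_{k+1})/2 = 1 is v_k = −k^2. Adding homogeneous solution A + B k and matching boundaries gives v_k = k (175 − k). Substituting k = 75: v_75 = 75 · 100 = 7500.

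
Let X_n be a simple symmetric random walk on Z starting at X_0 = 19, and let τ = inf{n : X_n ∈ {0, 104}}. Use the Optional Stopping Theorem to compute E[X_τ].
E[X_τ] = 19

X_n is a martingale and τ is a bounded-mean stopping time (indeed τ is finite a.s. with bounded expectation since the walk is in a bounded region). By the OST, E[X_τ] = E[X_0] = 19. Equivalently: E[X_τ] = 104 · P(hit 104 first) + 0 · P(hit 0 first) = 104 · (19/104) = 19.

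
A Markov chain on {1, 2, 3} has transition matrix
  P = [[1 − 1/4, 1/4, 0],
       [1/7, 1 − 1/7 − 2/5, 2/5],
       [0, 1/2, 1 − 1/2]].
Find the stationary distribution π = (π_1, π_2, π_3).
π = (20/83, 35/83, 28/83)

This is a birth-death chain on three states, which satisfies detailed balance: π_1 · P_{12} = π_2 · P_{21} and π_2 · P_{23} = π_3 · P_{32}.
From π_1 · 1/4 = π_2 · 1/7: π_2/π_1 = (1/4)/(1/7) = 7/4.
From π_2 · 2/5 = π_3 · 1/2: π_3/π_2 = (2/5)/(1/2) = 4/5.
Take π_1 proportional to 1; then unnormalized π = (1, 7/4, 7/5). Normalize by dividing by the sum 83/20:
  π = (20/83, 35/83, 28/83).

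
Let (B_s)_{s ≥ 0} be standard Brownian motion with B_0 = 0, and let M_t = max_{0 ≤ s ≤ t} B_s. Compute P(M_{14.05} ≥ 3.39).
P(M_{14.05} ≥ 3.39) = 2·P(B_{14.05} ≥ 3.39) = 2(1 − Φ(3.39/√14.05)) ≈ 0.3658

By the reflection principle for Brownian motion, P(M_t ≥ a) = 2 · P(B_t ≥ a) for a ≥ 0. Since B_t ~ N(0, t), P(B_t ≥ 3.39) = 1 − Φ(3.39/√t) = 1 − Φ(3.39/√14.05) = 1 − Φ(0.9044). So
  P(M_{14.05} ≥ 3.39) = 2(1 − Φ(0.9044)) ≈ 0.3658.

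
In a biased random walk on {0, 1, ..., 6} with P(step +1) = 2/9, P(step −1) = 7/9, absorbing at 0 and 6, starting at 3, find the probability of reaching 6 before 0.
P(hit 6 before 0) = (1 − (7/2)^3) / (1 − (7/2)^6) = 8/351

Let u_k denote P(reach 6 before 0 | start at k). Boundary: u_0 = 0, u_6 = 1. Recurrence: u_k = 2/9·u_{k+1} + 7/9·u_{k-1} for 1 ≤ k ≤ 5. Try u_k = A + B·r^k with r = q/p = (7/9)/(2/9) = 7/2. Substitution satisfies the recurrence; boundary conditions give:
  u_k = (1 − r^k) / (1 − r^N) = (1 − (7/2)^3) / (1 − (7/2)^6) = 8/351.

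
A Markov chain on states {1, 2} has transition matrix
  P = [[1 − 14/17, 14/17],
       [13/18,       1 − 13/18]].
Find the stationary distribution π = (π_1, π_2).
π_1 = 221/473, π_2 = 252/473

Solve πP = π with π_1 + π_2 = 1. From πP = π: π_1 · (1 − 14/17) + π_2 · 13/18 = π_1 ⇒ π_2 · 13/18 = π_1 · 14/17 ⇒ π_2/π_1 = (14/17)/(13/18) = 252/221. Together with π_1 + π_2 = 1:
  π_1 = (13/18)/(14/17 + 13/18) = (13/18)/(473/306) = 221/473,
  π_2 = (14/17)/(14/17 + 13/18) = (14/17)/(473/306) = 252/473.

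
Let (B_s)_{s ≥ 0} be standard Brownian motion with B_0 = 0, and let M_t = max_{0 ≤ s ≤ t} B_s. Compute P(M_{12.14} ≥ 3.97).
P(M_{12.14} ≥ 3.97) = 2·P(B_{12.14} ≥ 3.97) = 2(1 − Φ(3.97/√12.14)) ≈ 0.2545

By the reflection principle for Brownian motion, P(M_t ≥ a) = 2 · P(B_t ≥ a) for a ≥ 0. Since B_t ~ N(0, t), P(B_t ≥ 3.97) = 1 − Φ(3.97/√t) = 1 − Φ(3.97/√12.14) = 1 − Φ(1.1394). So
  P(M_{12.14} ≥ 3.97) = 2(1 − Φ(1.1394)) ≈ 0.2545.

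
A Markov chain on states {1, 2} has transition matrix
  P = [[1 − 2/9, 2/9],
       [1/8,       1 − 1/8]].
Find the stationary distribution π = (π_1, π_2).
π_1 = 9/25, π_2 = 16/25

Solve πP = π with π_1 + π_2 = 1. From πP = π: π_1 · (1 − 2/9) + π_2 · 1/8 = π_1 ⇒ π_2 · 1/8 = π_1 · 2/9 ⇒ π_2/π_1 = (2/9)/(1/8) = 16/9. Together with π_1 + π_2 = 1:
  π_1 = (1/8)/(2/9 + 1/8) = (1/8)/(25/72) = 9/25,
  π_2 = (2/9)/(2/9 + 1/8) = (2/9)/(25/72) = 16/25.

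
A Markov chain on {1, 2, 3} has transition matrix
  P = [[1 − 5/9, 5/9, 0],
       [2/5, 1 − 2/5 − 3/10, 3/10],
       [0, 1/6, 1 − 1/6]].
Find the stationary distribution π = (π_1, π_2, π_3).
π = (9/44, 25/88, 45/88)

This is a birth-death chain on three states, which satisfies detailed balance: π_1 · P_{12} = π_2 · P_{21} and π_2 · P_{23} = π_3 · P_{32}.
From π_1 · 5/9 = π_2 · 2/5: π_2/π_1 = (5/9)/(2/5) = 25/18.
From π_2 · 3/10 = π_3 · 1/6: π_3/π_2 = (3/10)/(1/6) = 9/5.
Take π_1 proportional to 1; then unnormalized π = (1, 25/18, 5/2). Normalize by dividing by the sum 44/9:
  π = (9/44, 25/88, 45/88).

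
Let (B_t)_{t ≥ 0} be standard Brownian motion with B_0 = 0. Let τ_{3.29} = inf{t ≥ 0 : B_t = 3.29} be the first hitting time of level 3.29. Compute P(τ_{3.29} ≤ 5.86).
P(τ_{3.29} ≤ 5.86) = 2(1 − Φ(3.29/√5.86)) = 2(1 − Φ(1.3591)) ≈ 0.1741

By the reflection principle for standard BM, P(τ_b ≤ t) = 2 · P(B_t ≥ b). Since B_t ~ N(0, t), P(B_t ≥ 3.29) = 1 − Φ(3.29/√t) = 1 − Φ(3.29/√5.86) = 1 − Φ(1.3591) ≈ 0.08706. Doubling: P(τ_{3.29} ≤ 5.86) ≈ 2 · 0.08706 = 0.17412 ≈ 0.1741.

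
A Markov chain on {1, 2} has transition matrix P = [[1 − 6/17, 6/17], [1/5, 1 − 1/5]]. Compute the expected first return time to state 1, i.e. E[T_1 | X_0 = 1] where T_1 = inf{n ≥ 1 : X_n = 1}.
E[T_1 | X_0 = 1] = 1/π_1 = 47/17

For an irreducible recurrent Markov chain with stationary distribution π, E[T_i | X_0 = i] = 1/π_i (Kac's formula). Here π_1 = (1/5)/(6/17 + 1/5) = (1/5)/(47/85) = 17/47, so E[T_1 | X_0 = 1] = 1/π_1 = (6/17 + 1/5)/(1/5) = (47/85)/(1/5) = 47/17.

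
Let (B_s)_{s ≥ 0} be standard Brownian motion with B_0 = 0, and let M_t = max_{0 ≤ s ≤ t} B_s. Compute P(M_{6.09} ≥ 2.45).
P(M_{6.09} ≥ 2.45) = 2·P(B_{6.09} ≥ 2.45) = 2(1 − Φ(2.45/√6.09)) ≈ 0.3208

By the reflection principle for Brownian motion, P(M_t ≥ a) = 2 · P(B_t ≥ a) for a ≥ 0. Since B_t ~ N(0, t), P(B_t ≥ 2.45) = 1 − Φ(2.45/√t) = 1 − Φ(2.45/√6.09) = 1 − Φ(0.9928). So
  P(M_{6.09} ≥ 2.45) = 2(1 − Φ(0.9928)) ≈ 0.3208.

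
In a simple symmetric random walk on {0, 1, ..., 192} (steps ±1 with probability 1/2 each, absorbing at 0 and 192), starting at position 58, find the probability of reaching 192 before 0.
P(hit 192 before 0) = 58/192 = 29/96

Let u_k = P(hit 192 before 0 | start at k). Then u_0 = 0, u_192 = 1, and u_k = u_{k-1}/2 + u_{k+1}/2 for 1 ≤ k ≤ 191. This harmonic recurrence is solved by u_k = k/192, giving u_58 = 58/192 = 29/96.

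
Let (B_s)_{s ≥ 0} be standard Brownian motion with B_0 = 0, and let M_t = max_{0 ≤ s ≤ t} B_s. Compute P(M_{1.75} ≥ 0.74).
P(M_{1.75} ≥ 0.74) = 2·P(B_{1.75} ≥ 0.74) = 2(1 − Φ(0.74/√1.75)) ≈ 0.5759

By the reflection principle for Brownian motion, P(M_t ≥ a) = 2 · P(B_t ≥ a) for a ≥ 0. Since B_t ~ N(0, t), P(B_t ≥ 0.74) = 1 − Φ(0.74/√t) = 1 − Φ(0.74/√1.75) = 1 − Φ(0.5594). So
  P(M_{1.75} ≥ 0.74) = 2(1 − Φ(0.5594)) ≈ 0.5759.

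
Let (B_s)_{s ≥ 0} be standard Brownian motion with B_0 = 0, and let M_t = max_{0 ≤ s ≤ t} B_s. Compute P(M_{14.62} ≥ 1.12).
P(M_{14.62} ≥ 1.12) = 2·P(B_{14.62} ≥ 1.12) = 2(1 − Φ(1.12/√14.62)) ≈ 0.7696

By the reflection principle for Brownian motion, P(M_t ≥ a) = 2 · P(B_t ≥ a) for a ≥ 0. Since B_t ~ N(0, t), P(B_t ≥ 1.12) = 1 − Φ(1.12/√t) = 1 − Φ(1.12/√14.62) = 1 − Φ(0.2929). So
  P(M_{14.62} ≥ 1.12) = 2(1 − Φ(0.2929)) ≈ 0.7696.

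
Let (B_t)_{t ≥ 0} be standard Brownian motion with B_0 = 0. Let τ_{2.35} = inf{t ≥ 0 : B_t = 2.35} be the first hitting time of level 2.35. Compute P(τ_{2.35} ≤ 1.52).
P(τ_{2.35} ≤ 1.52) = 2(1 − Φ(2.35/√1.52)) = 2(1 − Φ(1.9061)) ≈ 0.0566

By the reflection principle for standard BM, P(τ_b ≤ t) = 2 · P(B_t ≥ b). Since B_t ~ N(0, t), P(B_t ≥ 2.35) = 1 − Φ(2.35/√t) = 1 − Φ(2.35/√1.52) = 1 − Φ(1.9061) ≈ 0.02832. Doubling: P(τ_{2.35} ≤ 1.52) ≈ 2 · 0.02832 = 0.05664 ≈ 0.0566.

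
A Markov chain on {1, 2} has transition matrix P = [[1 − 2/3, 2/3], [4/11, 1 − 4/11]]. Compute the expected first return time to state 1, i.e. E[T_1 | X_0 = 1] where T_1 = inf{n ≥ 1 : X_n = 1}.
E[T_1 | X_0 = 1] = 1/π_1 = 17/6

For an irreducible recurrent Markov chain with stationary distribution π, E[T_i | X_0 = i] = 1/π_i (Kac's formula). Here π_1 = (4/11)/(2/3 + 4/11) = (4/11)/(34/33) = 6/17, so E[T_1 | X_0 = 1] = 1/π_1 = (2/3 + 4/11)/(4/11) = (34/33)/(4/11) = 17/6.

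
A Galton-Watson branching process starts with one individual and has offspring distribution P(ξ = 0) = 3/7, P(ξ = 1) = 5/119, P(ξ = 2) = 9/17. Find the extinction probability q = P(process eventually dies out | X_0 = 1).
q = 17/21

The pgf is f(s) = 3/7 + 5/119·s + 9/17·s². The extinction probability q is the smallest fixed point of f in [0, 1]. Setting s = f(s):
  9/17·s² + (5/119 − 1)·s + 3/7 = 0
  9/17·s² − (3/7 + 9/17)·s + 3/7 = 0
which factors as (s − 1)·(9/17·s − 3/7) = 0, giving roots s = 1 and s = (3/7)/(9/17) = 17/21.
Mean offspring μ = 5/119 + 2·9/17 = 131/119 > 1 (supercritical), so q < 1. The extinction probability is the smaller root: q = (3/7)/(9/17) = 17/21.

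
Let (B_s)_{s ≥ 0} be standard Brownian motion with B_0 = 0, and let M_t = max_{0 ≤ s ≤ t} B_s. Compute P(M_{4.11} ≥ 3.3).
P(M_{4.11} ≥ 3.3) = 2·P(B_{4.11} ≥ 3.3) = 2(1 − Φ(3.3/√4.11)) ≈ 0.1036

By the reflection principle for Brownian motion, P(M_t ≥ a) = 2 · P(B_t ≥ a) for a ≥ 0. Since B_t ~ N(0, t), P(B_t ≥ 3.3) = 1 − Φ(3.3/√t) = 1 − Φ(3.3/√4.11) = 1 − Φ(1.6278). So
  P(M_{4.11} ≥ 3.3) = 2(1 − Φ(1.6278)) ≈ 0.1036.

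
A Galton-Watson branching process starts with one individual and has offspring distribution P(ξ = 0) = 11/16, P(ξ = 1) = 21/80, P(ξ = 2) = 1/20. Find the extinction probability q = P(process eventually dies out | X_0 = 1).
q = 1

Mean offspring μ = 0·11/16 + 1·21/80 + 2·1/20 = 29/80 ≤ 1. For μ ≤ 1 with offspring not concentrated at 1, the Galton-Watson process goes extinct almost surely, so q = 1.
(Algebraic check: The pgf is f(s) = 11/16 + 21/80·s + 1/20·s². The extinction probability q is the smallest fixed point of f in [0, 1]. Setting s = f(s):
  1/20·s² + (21/80 − 1)·s + 11/16 = 0
  1/20·s² − (11/16 + 1/20)·s + 11/16 = 0
which factors as (s − 1)·(1/20·s − 11/16) = 0, giving roots s = 1 and s = (11/16)/(1/20) = 55/4. Since 55/4 ≥ 1, the smallest root in [0, 1] is s = 1.)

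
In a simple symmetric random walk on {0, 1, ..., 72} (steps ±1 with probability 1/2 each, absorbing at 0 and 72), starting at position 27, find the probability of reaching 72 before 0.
P(hit 72 before 0) = 27/72 = 3/8

Let u_k = P(hit 72 before 0 | start at k). Then u_0 = 0, u_72 = 1, and u_k = u_{k-1}/2 + u_{k+1}/2 for 1 ≤ k ≤ 71. This harmonic recurrence is solved by u_k = k/72, giving u_27 = 27/72 = 3/8.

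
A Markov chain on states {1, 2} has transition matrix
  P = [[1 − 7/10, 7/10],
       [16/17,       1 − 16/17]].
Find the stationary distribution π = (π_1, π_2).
π_1 = 160/279, π_2 = 119/279

Solve πP = π with π_1 + π_2 = 1. From πP = π: π_1 · (1 − 7/10) + π_2 · 16/17 = π_1 ⇒ π_2 · 16/17 = π_1 · 7/10 ⇒ π_2/π_1 = (7/10)/(16/17) = 119/160. Together with π_1 + π_2 = 1:
  π_1 = (16/17)/(7/10 + 16/17) = (16/17)/(279/170) = 160/279,
  π_2 = (7/10)/(7/10 + 16/17) = (7/10)/(279/170) = 119/279.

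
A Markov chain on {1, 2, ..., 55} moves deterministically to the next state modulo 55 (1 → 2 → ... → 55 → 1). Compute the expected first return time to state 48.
E[T_48 | X_0 = 48] = 55

The chain cycles deterministically, so starting at state 48 it returns in exactly 55 steps. Equivalently, the stationary distribution is uniform π_j = 1/55 for every state j, so by Kac's formula E[T_48] = 1/π_48 = 55.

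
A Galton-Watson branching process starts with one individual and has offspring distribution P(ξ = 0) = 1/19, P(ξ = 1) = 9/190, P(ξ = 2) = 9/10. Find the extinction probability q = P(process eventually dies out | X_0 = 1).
q = 10/171

The pgf is f(s) = 1/19 + 9/190·s + 9/10·s². The extinction probability q is the smallest fixed point of f in [0, 1]. Setting s = f(s):
  9/10·s² + (9/190 − 1)·s + 1/19 = 0
  9/10·s² − (1/19 + 9/10)·s + 1/19 = 0
which factors as (s − 1)·(9/10·s − 1/19) = 0, giving roots s = 1 and s = (1/19)/(9/10) = 10/171.
Mean offspring μ = 9/190 + 2·9/10 = 351/190 > 1 (supercritical), so q < 1. The extinction probability is the smaller root: q = (1/19)/(9/10) = 10/171.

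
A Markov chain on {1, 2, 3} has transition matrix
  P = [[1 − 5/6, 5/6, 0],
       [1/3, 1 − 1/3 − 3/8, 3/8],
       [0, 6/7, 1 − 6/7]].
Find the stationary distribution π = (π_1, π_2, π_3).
π = (32/147, 80/147, 5/21)

This is a birth-death chain on three states, which satisfies detailed balance: π_1 · P_{12} = π_2 · P_{21} and π_2 · P_{23} = π_3 · P_{32}.
From π_1 · 5/6 = π_2 · 1/3: π_2/π_1 = (5/6)/(1/3) = 5/2.
From π_2 · 3/8 = π_3 · 6/7: π_3/π_2 = (3/8)/(6/7) = 7/16.
Take π_1 proportional to 1; then unnormalized π = (1, 5/2, 35/32). Normalize by dividing by the sum 147/32:
  π = (32/147, 80/147, 5/21).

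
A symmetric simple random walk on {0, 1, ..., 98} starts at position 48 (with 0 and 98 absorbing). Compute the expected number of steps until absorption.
E[τ | X_0 = 48] = 2400

Let v_k = E[τ | X_0 = k]. Boundary: v_0 = v_98 = 0. Recurrence: v_k = 1 + (v_{k-1} + v_{k+1})/2 for 1 ≤ k ≤ 97. The particular solution to v_k − (v_{k-1} + v_{k+1})/2 = 1 is v_k = −k^2. Adding homogeneous solution A + B k and matching boundaries gives v_k = k (98 − k). Substituting k = 48: v_48 = 48 · 50 = 2400.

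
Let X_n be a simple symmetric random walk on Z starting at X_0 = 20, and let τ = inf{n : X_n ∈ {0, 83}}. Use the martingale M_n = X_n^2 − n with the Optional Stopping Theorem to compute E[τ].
E[τ] = 1260

M_n = X_n^2 − n is a martingale (since E[X_{n+1}^2 | F_n] = X_n^2 + 1). By OST (τ has finite mean in a bounded region), E[M_τ] = E[M_0] = X_0^2 − 0 = 20^2 = 400. Also E[M_τ] = E[X_τ^2] − E[τ]. The walk exits at 0 or 83, with P(hit 83 first) = 20/83, so E[X_τ^2] = 83^2 · 20/83 + 0 = 1660. Thus E[τ] = E[X_τ^2] − E[M_τ] = 1660 − 400 = 1260 = 20(83 − 20) = 1260.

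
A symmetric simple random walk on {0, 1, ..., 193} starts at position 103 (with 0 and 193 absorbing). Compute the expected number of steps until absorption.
E[τ | X_0 = 103] = 9270

Let v_k = E[τ | X_0 = k]. Boundary: v_0 = v_193 = 0. Recurrence: v_k = 1 + (v_{k-1} + v_{k+1})/2 for 1 ≤ k ≤ 192. The particular solution to v_k − (v_{k-1} + v_{k+1})/2 = 1 is v_k = −k^2. Adding homogeneous solution A + B k and matching boundaries gives v_k = k (193 − k). Substituting k = 103: v_103 = 103 · 90 = 9270.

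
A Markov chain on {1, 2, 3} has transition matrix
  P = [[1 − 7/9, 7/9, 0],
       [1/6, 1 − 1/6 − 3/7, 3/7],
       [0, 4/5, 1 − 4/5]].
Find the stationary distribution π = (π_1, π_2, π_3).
π = (6/49, 4/7, 15/49)

This is a birth-death chain on three states, which satisfies detailed balance: π_1 · P_{12} = π_2 · P_{21} and π_2 · P_{23} = π_3 · P_{32}.
From π_1 · 7/9 = π_2 · 1/6: π_2/π_1 = (7/9)/(1/6) = 14/3.
From π_2 · 3/7 = π_3 · 4/5: π_3/π_2 = (3/7)/(4/5) = 15/28.
Take π_1 proportional to 1; then unnormalized π = (1, 14/3, 5/2). Normalize by dividing by the sum 49/6:
  π = (6/49, 4/7, 15/49).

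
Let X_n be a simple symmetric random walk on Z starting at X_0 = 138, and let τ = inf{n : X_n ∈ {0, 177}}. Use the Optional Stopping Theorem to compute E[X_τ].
E[X_τ] = 138

X_n is a martingale and τ is a bounded-mean stopping time (indeed τ is finite a.s. with bounded expectation since the walk is in a bounded region). By the OST, E[X_τ] = E[X_0] = 138. Equivalently: E[X_τ] = 177 · P(hit 177 first) + 0 · P(hit 0 first) = 177 · (138/177) = 138.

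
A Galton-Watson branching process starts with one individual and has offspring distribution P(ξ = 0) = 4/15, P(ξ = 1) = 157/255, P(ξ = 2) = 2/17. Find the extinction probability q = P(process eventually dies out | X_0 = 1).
q = 1

Mean offspring μ = 0·4/15 + 1·157/255 + 2·2/17 = 217/255 ≤ 1. For μ ≤ 1 with offspring not concentrated at 1, the Galton-Watson process goes extinct almost surely, so q = 1.
(Algebraic check: The pgf is f(s) = 4/15 + 157/255·s + 2/17·s². The extinction probability q is the smallest fixed point of f in [0, 1]. Setting s = f(s):
  2/17·s² + (157/255 − 1)·s + 4/15 = 0
  2/17·s² − (4/15 + 2/17)·s + 4/15 = 0
which factors as (s − 1)·(2/17·s − 4/15) = 0, giving roots s = 1 and s = (4/15)/(2/17) = 34/15. Since 34/15 ≥ 1, the smallest root in [0, 1] is s = 1.)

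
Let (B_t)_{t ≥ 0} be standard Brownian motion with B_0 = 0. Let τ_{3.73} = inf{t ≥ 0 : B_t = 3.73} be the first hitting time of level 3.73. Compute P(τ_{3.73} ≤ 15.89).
P(τ_{3.73} ≤ 15.89) = 2(1 − Φ(3.73/√15.89)) = 2(1 − Φ(0.9357)) ≈ 0.3494

By the reflection principle for standard BM, P(τ_b ≤ t) = 2 · P(B_t ≥ b). Since B_t ~ N(0, t), P(B_t ≥ 3.73) = 1 − Φ(3.73/√t) = 1 − Φ(3.73/√15.89) = 1 − Φ(0.9357) ≈ 0.17471. Doubling: P(τ_{3.73} ≤ 15.89) ≈ 2 · 0.17471 = 0.34942 ≈ 0.3494.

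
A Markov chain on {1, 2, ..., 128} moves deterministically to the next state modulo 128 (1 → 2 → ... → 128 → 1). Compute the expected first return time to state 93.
E[T_93 | X_0 = 93] = 128

The chain cycles deterministically, so starting at state 93 it returns in exactly 128 steps. Equivalently, the stationary distribution is uniform π_j = 1/128 for every state j, so by Kac's formula E[T_93] = 1/π_93 = 128.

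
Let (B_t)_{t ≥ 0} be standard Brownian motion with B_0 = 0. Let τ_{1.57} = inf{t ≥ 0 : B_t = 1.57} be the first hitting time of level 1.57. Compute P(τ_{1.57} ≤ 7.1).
P(τ_{1.57} ≤ 7.1) = 2(1 − Φ(1.57/√7.1)) = 2(1 − Φ(0.5892)) ≈ 0.5557

By the reflection principle for standard BM, P(τ_b ≤ t) = 2 · P(B_t ≥ b). Since B_t ~ N(0, t), P(B_t ≥ 1.57) = 1 − Φ(1.57/√t) = 1 − Φ(1.57/√7.1) = 1 − Φ(0.5892) ≈ 0.27786. Doubling: P(τ_{1.57} ≤ 7.1) ≈ 2 · 0.27786 = 0.55572 ≈ 0.5557.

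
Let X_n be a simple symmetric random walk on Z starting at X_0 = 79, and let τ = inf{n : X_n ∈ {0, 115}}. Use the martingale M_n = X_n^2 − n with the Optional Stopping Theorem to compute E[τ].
E[τ] = 2844

M_n = X_n^2 − n is a martingale (since E[X_{n+1}^2 | F_n] = X_n^2 + 1). By OST (τ has finite mean in a bounded region), E[M_τ] = E[M_0] = X_0^2 − 0 = 79^2 = 6241. Also E[M_τ] = E[X_τ^2] − E[τ]. The walk exits at 0 or 115, with P(hit 115 first) = 79/115, so E[X_τ^2] = 115^2 · 79/115 + 0 = 9085. Thus E[τ] = E[X_τ^2] − E[M_τ] = 9085 − 6241 = 2844 = 79(115 − 79) = 2844.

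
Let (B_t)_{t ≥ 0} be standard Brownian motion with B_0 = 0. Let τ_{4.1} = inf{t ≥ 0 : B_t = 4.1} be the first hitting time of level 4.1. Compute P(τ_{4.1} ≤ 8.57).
P(τ_{4.1} ≤ 8.57) = 2(1 − Φ(4.1/√8.57)) = 2(1 − Φ(1.4005)) ≈ 0.1614

By the reflection principle for standard BM, P(τ_b ≤ t) = 2 · P(B_t ≥ b). Since B_t ~ N(0, t), P(B_t ≥ 4.1) = 1 − Φ(4.1/√t) = 1 − Φ(4.1/√8.57) = 1 − Φ(1.4005) ≈ 0.08068. Doubling: P(τ_{4.1} ≤ 8.57) ≈ 2 · 0.08068 = 0.16136 ≈ 0.1614.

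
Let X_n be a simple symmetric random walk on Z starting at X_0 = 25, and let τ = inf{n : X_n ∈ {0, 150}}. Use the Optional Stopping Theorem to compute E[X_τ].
E[X_τ] = 25

X_n is a martingale and τ is a bounded-mean stopping time (indeed τ is finite a.s. with bounded expectation since the walk is in a bounded region). By the OST, E[X_τ] = E[X_0] = 25. Equivalently: E[X_τ] = 150 · P(hit 150 first) + 0 · P(hit 0 first) = 150 · (25/150) = 25.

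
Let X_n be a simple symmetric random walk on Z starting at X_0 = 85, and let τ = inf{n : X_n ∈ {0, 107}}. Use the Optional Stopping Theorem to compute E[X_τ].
E[X_τ] = 85

X_n is a martingale and τ is a bounded-mean stopping time (indeed τ is finite a.s. with bounded expectation since the walk is in a bounded region). By the OST, E[X_τ] = E[X_0] = 85. Equivalently: E[X_τ] = 107 · P(hit 107 first) + 0 · P(hit 0 first) = 107 · (85/107) = 85.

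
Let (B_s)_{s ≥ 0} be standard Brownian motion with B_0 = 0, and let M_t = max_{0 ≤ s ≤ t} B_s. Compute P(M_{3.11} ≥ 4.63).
P(M_{3.11} ≥ 4.63) = 2·P(B_{3.11} ≥ 4.63) = 2(1 − Φ(4.63/√3.11)) ≈ 0.0087

By the reflection principle for Brownian motion, P(M_t ≥ a) = 2 · P(B_t ≥ a) for a ≥ 0. Since B_t ~ N(0, t), P(B_t ≥ 4.63) = 1 − Φ(4.63/√t) = 1 − Φ(4.63/√3.11) = 1 − Φ(2.6254). So
  P(M_{3.11} ≥ 4.63) = 2(1 − Φ(2.6254)) ≈ 0.0087.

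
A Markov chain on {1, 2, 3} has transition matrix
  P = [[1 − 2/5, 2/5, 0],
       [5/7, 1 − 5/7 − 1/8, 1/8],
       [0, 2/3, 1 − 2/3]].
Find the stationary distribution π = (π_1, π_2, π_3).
π = (200/333, 112/333, 7/111)

This is a birth-death chain on three states, which satisfies detailed balance: π_1 · P_{12} = π_2 · P_{21} and π_2 · P_{23} = π_3 · P_{32}.
From π_1 · 2/5 = π_2 · 5/7: π_2/π_1 = (2/5)/(5/7) = 14/25.
From π_2 · 1/8 = π_3 · 2/3: π_3/π_2 = (1/8)/(2/3) = 3/16.
Take π_1 proportional to 1; then unnormalized π = (1, 14/25, 21/200). Normalize by dividing by the sum 333/200:
  π = (200/333, 112/333, 7/111).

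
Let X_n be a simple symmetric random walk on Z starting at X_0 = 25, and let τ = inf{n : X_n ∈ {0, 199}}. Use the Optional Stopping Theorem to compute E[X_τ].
E[X_τ] = 25

X_n is a martingale and τ is a bounded-mean stopping time (indeed τ is finite a.s. with bounded expectation since the walk is in a bounded region). By the OST, E[X_τ] = E[X_0] = 25. Equivalently: E[X_τ] = 199 · P(hit 199 first) + 0 · P(hit 0 first) = 199 · (25/199) = 25.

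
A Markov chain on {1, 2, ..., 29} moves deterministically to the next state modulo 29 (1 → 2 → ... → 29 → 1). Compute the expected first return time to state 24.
E[T_24 | X_0 = 24] = 29

The chain cycles deterministically, so starting at state 24 it returns in exactly 29 steps. Equivalently, the stationary distribution is uniform π_j = 1/29 for every state j, so by Kac's formula E[T_24] = 1/π_24 = 29.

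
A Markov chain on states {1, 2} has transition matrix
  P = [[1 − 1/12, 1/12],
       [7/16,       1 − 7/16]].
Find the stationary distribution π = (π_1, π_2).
π_1 = 21/25, π_2 = 4/25

Solve πP = π with π_1 + π_2 = 1. From πP = π: π_1 · (1 − 1/12) + π_2 · 7/16 = π_1 ⇒ π_2 · 7/16 = π_1 · 1/12 ⇒ π_2/π_1 = (1/12)/(7/16) = 4/21. Together with π_1 + π_2 = 1:
  π_1 = (7/16)/(1/12 + 7/16) = (7/16)/(25/48) = 21/25,
  π_2 = (1/12)/(1/12 + 7/16) = (1/12)/(25/48) = 4/25.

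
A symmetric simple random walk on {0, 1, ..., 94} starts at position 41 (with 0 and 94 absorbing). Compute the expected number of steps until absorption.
E[τ | X_0 = 41] = 2173

Let v_k = E[τ | X_0 = k]. Boundary: v_0 = v_94 = 0. Recurrence: v_k = 1 + (v_{k-1} + v_{k+1})/2 for 1 ≤ k ≤ 93. The particular solution to v_k − (v_{k-1} + v_{k+1})/2 = 1 is v_k = −k^2. Adding homogeneous solution A + B k and matching boundaries gives v_k = k (94 − k). Substituting k = 41: v_41 = 41 · 53 = 2173.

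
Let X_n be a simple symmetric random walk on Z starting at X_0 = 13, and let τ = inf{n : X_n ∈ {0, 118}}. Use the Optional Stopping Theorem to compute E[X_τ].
E[X_τ] = 13

X_n is a martingale and τ is a bounded-mean stopping time (indeed τ is finite a.s. with bounded expectation since the walk is in a bounded region). By the OST, E[X_τ] = E[X_0] = 13. Equivalently: E[X_τ] = 118 · P(hit 118 first) + 0 · P(hit 0 first) = 118 · (13/118) = 13.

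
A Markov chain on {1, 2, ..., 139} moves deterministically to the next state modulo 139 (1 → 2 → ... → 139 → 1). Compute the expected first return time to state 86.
E[T_86 | X_0 = 86] = 139

The chain cycles deterministically, so starting at state 86 it returns in exactly 139 steps. Equivalently, the stationary distribution is uniform π_j = 1/139 for every state j, so by Kac's formula E[T_86] = 1/π_86 = 139.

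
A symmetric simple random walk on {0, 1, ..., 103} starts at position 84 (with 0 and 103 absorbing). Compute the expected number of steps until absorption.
E[τ | X_0 = 84] = 1596

Let v_k = E[τ | X_0 = k]. Boundary: v_0 = v_103 = 0. Recurrence: v_k = 1 + (v_{k-1} + v_{k+1})/2 for 1 ≤ k ≤ 102. The particular solution to v_k − (v_{k-1} + v_{k+1})/2 = 1 is v_k = −k^2. Adding homogeneous solution A + B k and matching boundaries gives v_k = k (103 − k). Substituting k = 84: v_84 = 84 · 19 = 1596.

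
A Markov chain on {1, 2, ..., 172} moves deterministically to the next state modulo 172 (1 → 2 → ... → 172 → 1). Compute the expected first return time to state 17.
E[T_17 | X_0 = 17] = 172

The chain cycles deterministically, so starting at state 17 it returns in exactly 172 steps. Equivalently, the stationary distribution is uniform π_j = 1/172 for every state j, so by Kac's formula E[T_17] = 1/π_17 = 172.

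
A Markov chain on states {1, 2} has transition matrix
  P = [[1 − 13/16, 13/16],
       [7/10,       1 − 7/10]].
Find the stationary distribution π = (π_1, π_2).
π_1 = 56/121, π_2 = 65/121

Solve πP = π with π_1 + π_2 = 1. From πP = π: π_1 · (1 − 13/16) + π_2 · 7/10 = π_1 ⇒ π_2 · 7/10 = π_1 · 13/16 ⇒ π_2/π_1 = (13/16)/(7/10) = 65/56. Together with π_1 + π_2 = 1:
  π_1 = (7/10)/(13/16 + 7/10) = (7/10)/(121/80) = 56/121,
  π_2 = (13/16)/(13/16 + 7/10) = (13/16)/(121/80) = 65/121.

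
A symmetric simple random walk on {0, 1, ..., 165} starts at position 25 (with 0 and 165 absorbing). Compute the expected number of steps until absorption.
E[τ | X_0 = 25] = 3500

Let v_k = E[τ | X_0 = k]. Boundary: v_0 = v_165 = 0. Recurrence: v_k = 1 + (v_{k-1} + v_{k+1})/2 for 1 ≤ k ≤ 164. The particular solution to v_k − (v_{k-1} + v_{k+1})/2 = 1 is v_k = −k^2. Adding homogeneous solution A + B k and matching boundaries gives v_k = k (165 − k). Substituting k = 25: v_25 = 25 · 140 = 3500.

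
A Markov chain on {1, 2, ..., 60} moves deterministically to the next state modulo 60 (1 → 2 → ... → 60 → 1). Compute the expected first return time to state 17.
E[T_17 | X_0 = 17] = 60

The chain cycles deterministically, so starting at state 17 it returns in exactly 60 steps. Equivalently, the stationary distribution is uniform π_j = 1/60 for every state j, so by Kac's formula E[T_17] = 1/π_17 = 60.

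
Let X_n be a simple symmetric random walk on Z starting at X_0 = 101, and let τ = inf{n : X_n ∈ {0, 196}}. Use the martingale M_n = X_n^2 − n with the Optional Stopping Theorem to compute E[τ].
E[τ] = 9595

M_n = X_n^2 − n is a martingale (since E[X_{n+1}^2 | F_n] = X_n^2 + 1). By OST (τ has finite mean in a bounded region), E[M_τ] = E[M_0] = X_0^2 − 0 = 101^2 = 10201. Also E[M_τ] = E[X_τ^2] − E[τ]. The walk exits at 0 or 196, with P(hit 196 first) = 101/196, so E[X_τ^2] = 196^2 · 101/196 + 0 = 19796. Thus E[τ] = E[X_τ^2] − E[M_τ] = 19796 − 10201 = 9595 = 101(196 − 101) = 9595.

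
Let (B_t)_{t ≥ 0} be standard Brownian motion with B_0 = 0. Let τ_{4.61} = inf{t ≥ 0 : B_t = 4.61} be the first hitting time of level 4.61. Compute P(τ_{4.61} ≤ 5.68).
P(τ_{4.61} ≤ 5.68) = 2(1 − Φ(4.61/√5.68)) = 2(1 − Φ(1.9343)) ≈ 0.0531

By the reflection principle for standard BM, P(τ_b ≤ t) = 2 · P(B_t ≥ b). Since B_t ~ N(0, t), P(B_t ≥ 4.61) = 1 − Φ(4.61/√t) = 1 − Φ(4.61/√5.68) = 1 − Φ(1.9343) ≈ 0.02654. Doubling: P(τ_{4.61} ≤ 5.68) ≈ 2 · 0.02654 = 0.05308 ≈ 0.0531.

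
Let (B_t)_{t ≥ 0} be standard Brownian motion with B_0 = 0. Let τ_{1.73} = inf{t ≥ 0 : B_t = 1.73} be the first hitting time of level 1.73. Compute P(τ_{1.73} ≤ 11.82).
P(τ_{1.73} ≤ 11.82) = 2(1 − Φ(1.73/√11.82)) = 2(1 − Φ(0.5032)) ≈ 0.6148

By the reflection principle for standard BM, P(τ_b ≤ t) = 2 · P(B_t ≥ b). Since B_t ~ N(0, t), P(B_t ≥ 1.73) = 1 − Φ(1.73/√t) = 1 − Φ(1.73/√11.82) = 1 − Φ(0.5032) ≈ 0.30741. Doubling: P(τ_{1.73} ≤ 11.82) ≈ 2 · 0.30741 = 0.61482 ≈ 0.6148.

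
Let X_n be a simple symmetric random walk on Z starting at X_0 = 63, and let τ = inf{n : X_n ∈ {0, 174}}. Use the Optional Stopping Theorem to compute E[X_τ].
E[X_τ] = 63

X_n is a martingale and τ is a bounded-mean stopping time (indeed τ is finite a.s. with bounded expectation since the walk is in a bounded region). By the OST, E[X_τ] = E[X_0] = 63. Equivalently: E[X_τ] = 174 · P(hit 174 first) + 0 · P(hit 0 first) = 174 · (63/174) = 63.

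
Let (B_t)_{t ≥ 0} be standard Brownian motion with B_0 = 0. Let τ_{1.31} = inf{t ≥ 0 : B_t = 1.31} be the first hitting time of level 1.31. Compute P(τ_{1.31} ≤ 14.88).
P(τ_{1.31} ≤ 14.88) = 2(1 − Φ(1.31/√14.88)) = 2(1 − Φ(0.3396)) ≈ 0.7342

By the reflection principle for standard BM, P(τ_b ≤ t) = 2 · P(B_t ≥ b). Since B_t ~ N(0, t), P(B_t ≥ 1.31) = 1 − Φ(1.31/√t) = 1 − Φ(1.31/√14.88) = 1 − Φ(0.3396) ≈ 0.36708. Doubling: P(τ_{1.31} ≤ 14.88) ≈ 2 · 0.36708 = 0.73416 ≈ 0.7342.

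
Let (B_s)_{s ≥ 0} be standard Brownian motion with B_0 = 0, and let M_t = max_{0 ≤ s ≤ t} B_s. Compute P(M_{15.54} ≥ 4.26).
P(M_{15.54} ≥ 4.26) = 2·P(B_{15.54} ≥ 4.26) = 2(1 − Φ(4.26/√15.54)) ≈ 0.2799

By the reflection principle for Brownian motion, P(M_t ≥ a) = 2 · P(B_t ≥ a) for a ≥ 0. Since B_t ~ N(0, t), P(B_t ≥ 4.26) = 1 − Φ(4.26/√t) = 1 − Φ(4.26/√15.54) = 1 − Φ(1.0806). So
  P(M_{15.54} ≥ 4.26) = 2(1 − Φ(1.0806)) ≈ 0.2799.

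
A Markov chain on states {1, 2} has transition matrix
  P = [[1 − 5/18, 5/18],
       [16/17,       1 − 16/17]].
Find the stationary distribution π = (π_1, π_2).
π_1 = 288/373, π_2 = 85/373

Solve πP = π with π_1 + π_2 = 1. From πP = π: π_1 · (1 − 5/18) + π_2 · 16/17 = π_1 ⇒ π_2 · 16/17 = π_1 · 5/18 ⇒ π_2/π_1 = (5/18)/(16/17) = 85/288. Together with π_1 + π_2 = 1:
  π_1 = (16/17)/(5/18 + 16/17) = (16/17)/(373/306) = 288/373,
  π_2 = (5/18)/(5/18 + 16/17) = (5/18)/(373/306) = 85/373.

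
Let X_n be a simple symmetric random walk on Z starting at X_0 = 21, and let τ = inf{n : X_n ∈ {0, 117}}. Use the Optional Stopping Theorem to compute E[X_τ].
E[X_τ] = 21

X_n is a martingale and τ is a bounded-mean stopping time (indeed τ is finite a.s. with bounded expectation since the walk is in a bounded region). By the OST, E[X_τ] = E[X_0] = 21. Equivalently: E[X_τ] = 117 · P(hit 117 first) + 0 · P(hit 0 first) = 117 · (21/117) = 21.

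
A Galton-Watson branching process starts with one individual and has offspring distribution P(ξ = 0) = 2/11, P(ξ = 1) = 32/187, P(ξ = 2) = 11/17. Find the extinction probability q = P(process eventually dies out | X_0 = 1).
q = 34/121

The pgf is f(s) = 2/11 + 32/187·s + 11/17·s². The extinction probability q is the smallest fixed point of f in [0, 1]. Setting s = f(s):
  11/17·s² + (32/187 − 1)·s + 2/11 = 0
  11/17·s² − (2/11 + 11/17)·s + 2/11 = 0
which factors as (s − 1)·(11/17·s − 2/11) = 0, giving roots s = 1 and s = (2/11)/(11/17) = 34/121.
Mean offspring μ = 32/187 + 2·11/17 = 274/187 > 1 (supercritical), so q < 1. The extinction probability is the smaller root: q = (2/11)/(11/17) = 34/121.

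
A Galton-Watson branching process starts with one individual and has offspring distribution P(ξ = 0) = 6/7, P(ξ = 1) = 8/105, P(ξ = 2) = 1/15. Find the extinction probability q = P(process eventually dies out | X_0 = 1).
q = 1

Mean offspring μ = 0·6/7 + 1·8/105 + 2·1/15 = 22/105 ≤ 1. For μ ≤ 1 with offspring not concentrated at 1, the Galton-Watson process goes extinct almost surely, so q = 1.
(Algebraic check: The pgf is f(s) = 6/7 + 8/105·s + 1/15·s². The extinction probability q is the smallest fixed point of f in [0, 1]. Setting s = f(s):
  1/15·s² + (8/105 − 1)·s + 6/7 = 0
  1/15·s² − (6/7 + 1/15)·s + 6/7 = 0
which factors as (s − 1)·(1/15·s − 6/7) = 0, giving roots s = 1 and s = (6/7)/(1/15) = 90/7. Since 90/7 ≥ 1, the smallest root in [0, 1] is s = 1.)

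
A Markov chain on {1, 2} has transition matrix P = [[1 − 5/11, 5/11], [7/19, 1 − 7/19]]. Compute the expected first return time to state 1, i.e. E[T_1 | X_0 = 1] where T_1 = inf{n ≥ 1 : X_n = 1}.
E[T_1 | X_0 = 1] = 1/π_1 = 172/77

For an irreducible recurrent Markov chain with stationary distribution π, E[T_i | X_0 = i] = 1/π_i (Kac's formula). Here π_1 = (7/19)/(5/11 + 7/19) = (7/19)/(172/209) = 77/172, so E[T_1 | X_0 = 1] = 1/π_1 = (5/11 + 7/19)/(7/19) = (172/209)/(7/19) = 172/77.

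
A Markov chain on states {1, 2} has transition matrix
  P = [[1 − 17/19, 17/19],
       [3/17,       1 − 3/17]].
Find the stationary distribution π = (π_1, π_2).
π_1 = 57/346, π_2 = 289/346

Solve πP = π with π_1 + π_2 = 1. From πP = π: π_1 · (1 − 17/19) + π_2 · 3/17 = π_1 ⇒ π_2 · 3/17 = π_1 · 17/19 ⇒ π_2/π_1 = (17/19)/(3/17) = 289/57. Together with π_1 + π_2 = 1:
  π_1 = (3/17)/(17/19 + 3/17) = (3/17)/(346/323) = 57/346,
  π_2 = (17/19)/(17/19 + 3/17) = (17/19)/(346/323) = 289/346.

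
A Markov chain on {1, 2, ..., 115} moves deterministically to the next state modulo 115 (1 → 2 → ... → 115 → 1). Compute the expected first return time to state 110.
E[T_110 | X_0 = 110] = 115

The chain cycles deterministically, so starting at state 110 it returns in exactly 115 steps. Equivalently, the stationary distribution is uniform π_j = 1/115 for every state j, so by Kac's formula E[T_110] = 1/π_110 = 115.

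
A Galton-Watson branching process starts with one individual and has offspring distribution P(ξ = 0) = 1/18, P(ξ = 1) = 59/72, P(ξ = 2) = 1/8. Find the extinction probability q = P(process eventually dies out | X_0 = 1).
q = 4/9

The pgf is f(s) = 1/18 + 59/72·s + 1/8·s². The extinction probability q is the smallest fixed point of f in [0, 1]. Setting s = f(s):
  1/8·s² + (59/72 − 1)·s + 1/18 = 0
  1/8·s² − (1/18 + 1/8)·s + 1/18 = 0
which factors as (s − 1)·(1/8·s − 1/18) = 0, giving roots s = 1 and s = (1/18)/(1/8) = 4/9.
Mean offspring μ = 59/72 + 2·1/8 = 77/72 > 1 (supercritical), so q < 1. The extinction probability is the smaller root: q = (1/18)/(1/8) = 4/9.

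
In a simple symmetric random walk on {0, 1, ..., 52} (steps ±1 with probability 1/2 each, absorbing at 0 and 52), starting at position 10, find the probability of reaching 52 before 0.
P(hit 52 before 0) = 10/52 = 5/26

Let u_k = P(hit 52 before 0 | start at k). Then u_0 = 0, u_52 = 1, and u_k = u_{k-1}/2 + u_{k+1}/2 for 1 ≤ k ≤ 51. This harmonic recurrence is solved by u_k = k/52, giving u_10 = 10/52 = 5/26.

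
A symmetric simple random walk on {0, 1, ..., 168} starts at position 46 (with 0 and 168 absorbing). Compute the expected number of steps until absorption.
E[τ | X_0 = 46] = 5612

Let v_k = E[τ | X_0 = k]. Boundary: v_0 = v_168 = 0. Recurrence: v_k = 1 + (v_{k-1} + v_{k+1})/2 for 1 ≤ k ≤ 167. The particular solution to v_k − (v_{k-1} + v_{k+1})/2 = 1 is v_k = −k^2. Adding homogeneous solution A + B k and matching boundaries gives v_k = k (168 − k). Substituting k = 46: v_46 = 46 · 122 = 5612.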